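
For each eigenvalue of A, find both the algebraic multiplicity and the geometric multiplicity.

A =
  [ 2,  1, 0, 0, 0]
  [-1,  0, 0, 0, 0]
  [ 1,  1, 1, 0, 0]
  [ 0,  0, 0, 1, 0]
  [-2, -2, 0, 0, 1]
λ = 1: alg = 5, geom = 4

Step 1 — factor the characteristic polynomial to read off the algebraic multiplicities:
  χ_A(x) = (x - 1)^5

Step 2 — compute geometric multiplicities via the rank-nullity identity g(λ) = n − rank(A − λI):
  rank(A − (1)·I) = 1, so dim ker(A − (1)·I) = n − 1 = 4

Summary:
  λ = 1: algebraic multiplicity = 5, geometric multiplicity = 4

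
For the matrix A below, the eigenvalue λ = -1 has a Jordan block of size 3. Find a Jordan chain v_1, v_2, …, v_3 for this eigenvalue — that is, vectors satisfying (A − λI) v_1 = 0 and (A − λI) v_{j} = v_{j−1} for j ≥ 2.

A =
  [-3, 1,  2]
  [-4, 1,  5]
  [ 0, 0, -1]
A Jordan chain for λ = -1 of length 3:
v_1 = (1, 2, 0)ᵀ
v_2 = (2, 5, 0)ᵀ
v_3 = (0, 0, 1)ᵀ

Let N = A − (-1)·I. We want v_3 with N^3 v_3 = 0 but N^2 v_3 ≠ 0; then v_{j-1} := N · v_j for j = 3, …, 2.

Pick v_3 = (0, 0, 1)ᵀ.
Then v_2 = N · v_3 = (2, 5, 0)ᵀ.
Then v_1 = N · v_2 = (1, 2, 0)ᵀ.

Sanity check: (A − (-1)·I) v_1 = (0, 0, 0)ᵀ = 0. ✓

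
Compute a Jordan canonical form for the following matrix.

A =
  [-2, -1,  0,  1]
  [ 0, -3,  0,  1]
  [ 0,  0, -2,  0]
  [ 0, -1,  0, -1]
J_2(-2) ⊕ J_1(-2) ⊕ J_1(-2)

The characteristic polynomial is
  det(x·I − A) = x^4 + 8*x^3 + 24*x^2 + 32*x + 16 = (x + 2)^4

Eigenvalues and multiplicities (the geometric multiplicity of λ is n − rank(A − λI), which equals the number of Jordan blocks for λ):
  λ = -2: algebraic multiplicity = 4, geometric multiplicity = 3

Determining the block sizes for each eigenvalue:
  λ = -2: 3 blocks summing to 4 forces exactly one block of size 2 and the rest size 1 → block sizes [2, 1, 1]

Assembling the blocks gives a Jordan form
J =
  [-2,  1,  0,  0]
  [ 0, -2,  0,  0]
  [ 0,  0, -2,  0]
  [ 0,  0,  0, -2]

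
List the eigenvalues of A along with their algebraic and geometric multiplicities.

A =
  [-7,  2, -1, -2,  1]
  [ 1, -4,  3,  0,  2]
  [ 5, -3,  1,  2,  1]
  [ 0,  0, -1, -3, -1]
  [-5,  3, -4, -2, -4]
λ = -5: alg = 1, geom = 1; λ = -3: alg = 4, geom = 2

Step 1 — factor the characteristic polynomial to read off the algebraic multiplicities:
  χ_A(x) = (x + 3)^4*(x + 5)

Step 2 — compute geometric multiplicities via the rank-nullity identity g(λ) = n − rank(A − λI):
  rank(A − (-5)·I) = 4, so dim ker(A − (-5)·I) = n − 4 = 1
  rank(A − (-3)·I) = 3, so dim ker(A − (-3)·I) = n − 3 = 2

Summary:
  λ = -5: algebraic multiplicity = 1, geometric multiplicity = 1
  λ = -3: algebraic multiplicity = 4, geometric multiplicity = 2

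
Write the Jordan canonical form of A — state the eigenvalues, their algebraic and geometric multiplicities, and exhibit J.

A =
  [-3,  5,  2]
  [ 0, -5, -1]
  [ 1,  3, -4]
J_3(-4)

The characteristic polynomial is
  det(x·I − A) = x^3 + 12*x^2 + 48*x + 64 = (x + 4)^3

Eigenvalues and multiplicities (the geometric multiplicity of λ is n − rank(A − λI), which equals the number of Jordan blocks for λ):
  λ = -4: algebraic multiplicity = 3, geometric multiplicity = 1

Determining the block sizes for each eigenvalue:
  λ = -4: one block (gm = 1), so the single block has size am = 3 → block sizes [3]

Assembling the blocks gives a Jordan form
J =
  [-4,  1,  0]
  [ 0, -4,  1]
  [ 0,  0, -4]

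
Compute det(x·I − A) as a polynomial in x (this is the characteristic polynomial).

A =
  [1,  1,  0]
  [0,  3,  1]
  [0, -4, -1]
x^3 - 3*x^2 + 3*x - 1

Expanding det(x·I − A) (e.g. by cofactor expansion or by noting that A is similar to its Jordan form J, which has the same characteristic polynomial as A) gives
  χ_A(x) = x^3 - 3*x^2 + 3*x - 1
which factors as (x - 1)^3. The eigenvalues (with algebraic multiplicities) are λ = 1 with multiplicity 3.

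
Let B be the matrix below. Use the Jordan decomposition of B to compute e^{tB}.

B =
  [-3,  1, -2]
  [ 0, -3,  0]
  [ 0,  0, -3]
e^{tB} =
  [exp(-3*t), t*exp(-3*t), -2*t*exp(-3*t)]
  [0, exp(-3*t), 0]
  [0, 0, exp(-3*t)]

Strategy: write B = P · J · P⁻¹ where J is a Jordan canonical form, so e^{tB} = P · e^{tJ} · P⁻¹, and e^{tJ} can be computed block-by-block.

B has Jordan form
J =
  [-3,  1,  0]
  [ 0, -3,  0]
  [ 0,  0, -3]
(up to reordering of blocks).

Per-block formulas:
  For a 1×1 block at λ = -3: exp(t · [-3]) = [e^(-3t)].
  For a 2×2 Jordan block J_2(-3): exp(t · J_2(-3)) = e^(-3t)·(I + t·N), where N is the 2×2 nilpotent shift.

After assembling e^{tJ} and conjugating by P, we get:

e^{tB} =
  [exp(-3*t), t*exp(-3*t), -2*t*exp(-3*t)]
  [0, exp(-3*t), 0]
  [0, 0, exp(-3*t)]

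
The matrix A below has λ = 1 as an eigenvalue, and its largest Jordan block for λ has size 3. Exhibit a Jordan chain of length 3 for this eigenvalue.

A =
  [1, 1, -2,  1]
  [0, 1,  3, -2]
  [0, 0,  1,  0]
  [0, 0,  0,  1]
A Jordan chain for λ = 1 of length 3:
v_1 = (3, 0, 0, 0)ᵀ
v_2 = (-2, 3, 0, 0)ᵀ
v_3 = (0, 0, 1, 0)ᵀ

Let N = A − (1)·I. We want v_3 with N^3 v_3 = 0 but N^2 v_3 ≠ 0; then v_{j-1} := N · v_j for j = 3, …, 2.

Pick v_3 = (0, 0, 1, 0)ᵀ.
Then v_2 = N · v_3 = (-2, 3, 0, 0)ᵀ.
Then v_1 = N · v_2 = (3, 0, 0, 0)ᵀ.

Sanity check: (A − (1)·I) v_1 = (0, 0, 0, 0)ᵀ = 0. ✓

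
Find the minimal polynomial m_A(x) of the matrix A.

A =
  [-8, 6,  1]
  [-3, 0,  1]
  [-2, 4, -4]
x^3 + 12*x^2 + 48*x + 64

The characteristic polynomial is χ_A(x) = (x + 4)^3, so the eigenvalues are known. The minimal polynomial is
  m_A(x) = Π_λ (x − λ)^{k_λ}
where k_λ is the size of the *largest* Jordan block for λ (equivalently, the smallest k with (A − λI)^k v = 0 for every generalised eigenvector v of λ).

  λ = -4: largest Jordan block has size 3, contributing (x + 4)^3

So m_A(x) = (x + 4)^3 = x^3 + 12*x^2 + 48*x + 64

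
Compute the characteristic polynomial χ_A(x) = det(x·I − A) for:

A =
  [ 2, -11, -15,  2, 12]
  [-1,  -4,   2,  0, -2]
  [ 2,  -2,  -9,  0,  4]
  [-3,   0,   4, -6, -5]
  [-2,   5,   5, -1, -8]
x^5 + 25*x^4 + 250*x^3 + 1250*x^2 + 3125*x + 3125

Expanding det(x·I − A) (e.g. by cofactor expansion or by noting that A is similar to its Jordan form J, which has the same characteristic polynomial as A) gives
  χ_A(x) = x^5 + 25*x^4 + 250*x^3 + 1250*x^2 + 3125*x + 3125
which factors as (x + 5)^5. The eigenvalues (with algebraic multiplicities) are λ = -5 with multiplicity 5.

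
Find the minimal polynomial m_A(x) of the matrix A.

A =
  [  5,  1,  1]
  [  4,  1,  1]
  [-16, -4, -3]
x^3 - 3*x^2 + 3*x - 1

The characteristic polynomial is χ_A(x) = (x - 1)^3, so the eigenvalues are known. The minimal polynomial is
  m_A(x) = Π_λ (x − λ)^{k_λ}
where k_λ is the size of the *largest* Jordan block for λ (equivalently, the smallest k with (A − λI)^k v = 0 for every generalised eigenvector v of λ).

  λ = 1: largest Jordan block has size 3, contributing (x − 1)^3

So m_A(x) = (x - 1)^3 = x^3 - 3*x^2 + 3*x - 1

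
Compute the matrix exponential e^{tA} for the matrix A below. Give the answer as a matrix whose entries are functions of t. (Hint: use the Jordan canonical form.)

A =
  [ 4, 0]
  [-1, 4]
e^{tA} =
  [exp(4*t), 0]
  [-t*exp(4*t), exp(4*t)]

Strategy: write A = P · J · P⁻¹ where J is a Jordan canonical form, so e^{tA} = P · e^{tJ} · P⁻¹, and e^{tJ} can be computed block-by-block.

A has Jordan form
J =
  [4, 1]
  [0, 4]
(up to reordering of blocks).

Per-block formulas:
  For a 2×2 Jordan block J_2(4): exp(t · J_2(4)) = e^(4t)·(I + t·N), where N is the 2×2 nilpotent shift.

After assembling e^{tJ} and conjugating by P, we get:

e^{tA} =
  [exp(4*t), 0]
  [-t*exp(4*t), exp(4*t)]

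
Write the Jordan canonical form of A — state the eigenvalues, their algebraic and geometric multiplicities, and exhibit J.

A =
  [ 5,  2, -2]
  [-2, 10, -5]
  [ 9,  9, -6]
J_3(3)

The characteristic polynomial is
  det(x·I − A) = x^3 - 9*x^2 + 27*x - 27 = (x - 3)^3

Eigenvalues and multiplicities (the geometric multiplicity of λ is n − rank(A − λI), which equals the number of Jordan blocks for λ):
  λ = 3: algebraic multiplicity = 3, geometric multiplicity = 1

Determining the block sizes for each eigenvalue:
  λ = 3: one block (gm = 1), so the single block has size am = 3 → block sizes [3]

Assembling the blocks gives a Jordan form
J =
  [3, 1, 0]
  [0, 3, 1]
  [0, 0, 3]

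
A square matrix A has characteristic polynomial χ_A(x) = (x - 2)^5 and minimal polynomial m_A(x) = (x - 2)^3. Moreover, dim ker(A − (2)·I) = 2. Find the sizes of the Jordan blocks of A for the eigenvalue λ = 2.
Block sizes for λ = 2: [3, 2]

Step 1 — from the characteristic polynomial, algebraic multiplicity of λ = 2 is 5. From dim ker(A − (2)·I) = 2, there are exactly 2 Jordan blocks for λ = 2.
Step 2 — from the minimal polynomial, the factor (x − 2)^3 tells us the largest block for λ = 2 has size 3.
Step 3 — with total size 5, 2 blocks, and largest block 3, the block sizes (in nonincreasing order) are [3, 2].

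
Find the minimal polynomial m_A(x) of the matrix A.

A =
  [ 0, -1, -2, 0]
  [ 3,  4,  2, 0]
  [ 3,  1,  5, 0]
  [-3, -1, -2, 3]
x^2 - 6*x + 9

The characteristic polynomial is χ_A(x) = (x - 3)^4, so the eigenvalues are known. The minimal polynomial is
  m_A(x) = Π_λ (x − λ)^{k_λ}
where k_λ is the size of the *largest* Jordan block for λ (equivalently, the smallest k with (A − λI)^k v = 0 for every generalised eigenvector v of λ).

  λ = 3: largest Jordan block has size 2, contributing (x − 3)^2

So m_A(x) = (x - 3)^2 = x^2 - 6*x + 9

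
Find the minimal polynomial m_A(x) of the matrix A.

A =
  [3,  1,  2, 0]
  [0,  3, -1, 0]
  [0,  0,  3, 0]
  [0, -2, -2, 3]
x^3 - 9*x^2 + 27*x - 27

The characteristic polynomial is χ_A(x) = (x - 3)^4, so the eigenvalues are known. The minimal polynomial is
  m_A(x) = Π_λ (x − λ)^{k_λ}
where k_λ is the size of the *largest* Jordan block for λ (equivalently, the smallest k with (A − λI)^k v = 0 for every generalised eigenvector v of λ).

  λ = 3: largest Jordan block has size 3, contributing (x − 3)^3

So m_A(x) = (x - 3)^3 = x^3 - 9*x^2 + 27*x - 27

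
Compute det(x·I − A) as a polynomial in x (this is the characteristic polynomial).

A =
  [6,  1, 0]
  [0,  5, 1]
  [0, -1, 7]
x^3 - 18*x^2 + 108*x - 216

Expanding det(x·I − A) (e.g. by cofactor expansion or by noting that A is similar to its Jordan form J, which has the same characteristic polynomial as A) gives
  χ_A(x) = x^3 - 18*x^2 + 108*x - 216
which factors as (x - 6)^3. The eigenvalues (with algebraic multiplicities) are λ = 6 with multiplicity 3.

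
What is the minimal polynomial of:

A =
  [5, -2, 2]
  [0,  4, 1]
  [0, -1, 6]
x^2 - 10*x + 25

The characteristic polynomial is χ_A(x) = (x - 5)^3, so the eigenvalues are known. The minimal polynomial is
  m_A(x) = Π_λ (x − λ)^{k_λ}
where k_λ is the size of the *largest* Jordan block for λ (equivalently, the smallest k with (A − λI)^k v = 0 for every generalised eigenvector v of λ).

  λ = 5: largest Jordan block has size 2, contributing (x − 5)^2

So m_A(x) = (x - 5)^2 = x^2 - 10*x + 25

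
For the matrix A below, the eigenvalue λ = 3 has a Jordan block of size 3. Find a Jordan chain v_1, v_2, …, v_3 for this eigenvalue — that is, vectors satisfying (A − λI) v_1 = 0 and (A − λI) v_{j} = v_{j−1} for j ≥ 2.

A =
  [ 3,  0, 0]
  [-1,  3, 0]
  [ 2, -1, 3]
A Jordan chain for λ = 3 of length 3:
v_1 = (0, 0, 1)ᵀ
v_2 = (0, -1, 2)ᵀ
v_3 = (1, 0, 0)ᵀ

Let N = A − (3)·I. We want v_3 with N^3 v_3 = 0 but N^2 v_3 ≠ 0; then v_{j-1} := N · v_j for j = 3, …, 2.

Pick v_3 = (1, 0, 0)ᵀ.
Then v_2 = N · v_3 = (0, -1, 2)ᵀ.
Then v_1 = N · v_2 = (0, 0, 1)ᵀ.

Sanity check: (A − (3)·I) v_1 = (0, 0, 0)ᵀ = 0. ✓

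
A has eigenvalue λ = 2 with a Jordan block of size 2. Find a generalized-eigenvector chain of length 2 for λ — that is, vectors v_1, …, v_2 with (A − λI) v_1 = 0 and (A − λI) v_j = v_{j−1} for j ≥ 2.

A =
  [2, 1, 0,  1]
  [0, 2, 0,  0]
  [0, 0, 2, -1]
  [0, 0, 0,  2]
A Jordan chain for λ = 2 of length 2:
v_1 = (1, 0, 0, 0)ᵀ
v_2 = (0, 1, 0, 0)ᵀ

Let N = A − (2)·I. We want v_2 with N^2 v_2 = 0 but N^1 v_2 ≠ 0; then v_{j-1} := N · v_j for j = 2, …, 2.

Pick v_2 = (0, 1, 0, 0)ᵀ.
Then v_1 = N · v_2 = (1, 0, 0, 0)ᵀ.

Sanity check: (A − (2)·I) v_1 = (0, 0, 0, 0)ᵀ = 0. ✓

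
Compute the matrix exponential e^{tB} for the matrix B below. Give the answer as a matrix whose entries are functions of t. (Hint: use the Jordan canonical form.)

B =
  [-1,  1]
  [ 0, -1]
e^{tB} =
  [exp(-t), t*exp(-t)]
  [0, exp(-t)]

Strategy: write B = P · J · P⁻¹ where J is a Jordan canonical form, so e^{tB} = P · e^{tJ} · P⁻¹, and e^{tJ} can be computed block-by-block.

B has Jordan form
J =
  [-1,  1]
  [ 0, -1]
(up to reordering of blocks).

Per-block formulas:
  For a 2×2 Jordan block J_2(-1): exp(t · J_2(-1)) = e^(-1t)·(I + t·N), where N is the 2×2 nilpotent shift.

After assembling e^{tJ} and conjugating by P, we get:

e^{tB} =
  [exp(-t), t*exp(-t)]
  [0, exp(-t)]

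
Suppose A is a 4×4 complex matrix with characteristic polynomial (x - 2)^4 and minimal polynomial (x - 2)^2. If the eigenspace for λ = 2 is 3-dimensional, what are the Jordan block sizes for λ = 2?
Block sizes for λ = 2: [2, 1, 1]

Step 1 — from the characteristic polynomial, algebraic multiplicity of λ = 2 is 4. From dim ker(A − (2)·I) = 3, there are exactly 3 Jordan blocks for λ = 2.
Step 2 — from the minimal polynomial, the factor (x − 2)^2 tells us the largest block for λ = 2 has size 2.
Step 3 — with total size 4, 3 blocks, and largest block 2, the block sizes (in nonincreasing order) are [2, 1, 1].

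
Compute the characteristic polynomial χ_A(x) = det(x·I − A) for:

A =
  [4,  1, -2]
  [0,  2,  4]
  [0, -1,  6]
x^3 - 12*x^2 + 48*x - 64

Expanding det(x·I − A) (e.g. by cofactor expansion or by noting that A is similar to its Jordan form J, which has the same characteristic polynomial as A) gives
  χ_A(x) = x^3 - 12*x^2 + 48*x - 64
which factors as (x - 4)^3. The eigenvalues (with algebraic multiplicities) are λ = 4 with multiplicity 3.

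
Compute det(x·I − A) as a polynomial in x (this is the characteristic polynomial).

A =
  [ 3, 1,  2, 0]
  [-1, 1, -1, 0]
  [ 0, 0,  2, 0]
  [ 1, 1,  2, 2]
x^4 - 8*x^3 + 24*x^2 - 32*x + 16

Expanding det(x·I − A) (e.g. by cofactor expansion or by noting that A is similar to its Jordan form J, which has the same characteristic polynomial as A) gives
  χ_A(x) = x^4 - 8*x^3 + 24*x^2 - 32*x + 16
which factors as (x - 2)^4. The eigenvalues (with algebraic multiplicities) are λ = 2 with multiplicity 4.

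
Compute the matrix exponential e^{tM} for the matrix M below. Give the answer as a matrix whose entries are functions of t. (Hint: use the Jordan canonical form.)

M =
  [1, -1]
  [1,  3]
e^{tM} =
  [-t*exp(2*t) + exp(2*t), -t*exp(2*t)]
  [t*exp(2*t), t*exp(2*t) + exp(2*t)]

Strategy: write M = P · J · P⁻¹ where J is a Jordan canonical form, so e^{tM} = P · e^{tJ} · P⁻¹, and e^{tJ} can be computed block-by-block.

M has Jordan form
J =
  [2, 1]
  [0, 2]
(up to reordering of blocks).

Per-block formulas:
  For a 2×2 Jordan block J_2(2): exp(t · J_2(2)) = e^(2t)·(I + t·N), where N is the 2×2 nilpotent shift.

After assembling e^{tJ} and conjugating by P, we get:

e^{tM} =
  [-t*exp(2*t) + exp(2*t), -t*exp(2*t)]
  [t*exp(2*t), t*exp(2*t) + exp(2*t)]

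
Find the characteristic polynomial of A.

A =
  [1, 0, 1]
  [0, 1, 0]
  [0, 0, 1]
x^3 - 3*x^2 + 3*x - 1

Expanding det(x·I − A) (e.g. by cofactor expansion or by noting that A is similar to its Jordan form J, which has the same characteristic polynomial as A) gives
  χ_A(x) = x^3 - 3*x^2 + 3*x - 1
which factors as (x - 1)^3. The eigenvalues (with algebraic multiplicities) are λ = 1 with multiplicity 3.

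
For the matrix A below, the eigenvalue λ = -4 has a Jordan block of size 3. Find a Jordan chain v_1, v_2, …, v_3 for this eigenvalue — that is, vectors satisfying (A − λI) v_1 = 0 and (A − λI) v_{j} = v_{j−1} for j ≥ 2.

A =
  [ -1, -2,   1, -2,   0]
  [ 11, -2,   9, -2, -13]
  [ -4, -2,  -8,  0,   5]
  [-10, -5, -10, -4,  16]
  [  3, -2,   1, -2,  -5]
A Jordan chain for λ = -4 of length 3:
v_1 = (3, 0, -3, 3, 0)ᵀ
v_2 = (3, 11, -4, -10, 3)ᵀ
v_3 = (1, 0, 0, 0, 0)ᵀ

Let N = A − (-4)·I. We want v_3 with N^3 v_3 = 0 but N^2 v_3 ≠ 0; then v_{j-1} := N · v_j for j = 3, …, 2.

Pick v_3 = (1, 0, 0, 0, 0)ᵀ.
Then v_2 = N · v_3 = (3, 11, -4, -10, 3)ᵀ.
Then v_1 = N · v_2 = (3, 0, -3, 3, 0)ᵀ.

Sanity check: (A − (-4)·I) v_1 = (0, 0, 0, 0, 0)ᵀ = 0. ✓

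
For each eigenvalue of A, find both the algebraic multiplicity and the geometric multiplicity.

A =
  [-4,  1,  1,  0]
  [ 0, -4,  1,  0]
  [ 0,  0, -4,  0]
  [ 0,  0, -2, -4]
λ = -4: alg = 4, geom = 2

Step 1 — factor the characteristic polynomial to read off the algebraic multiplicities:
  χ_A(x) = (x + 4)^4

Step 2 — compute geometric multiplicities via the rank-nullity identity g(λ) = n − rank(A − λI):
  rank(A − (-4)·I) = 2, so dim ker(A − (-4)·I) = n − 2 = 2

Summary:
  λ = -4: algebraic multiplicity = 4, geometric multiplicity = 2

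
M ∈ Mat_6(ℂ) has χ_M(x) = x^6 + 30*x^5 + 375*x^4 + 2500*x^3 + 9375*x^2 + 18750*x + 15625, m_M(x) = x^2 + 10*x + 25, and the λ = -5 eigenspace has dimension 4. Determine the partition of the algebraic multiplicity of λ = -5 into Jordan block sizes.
Block sizes for λ = -5: [2, 2, 1, 1]

Step 1 — from the characteristic polynomial, algebraic multiplicity of λ = -5 is 6. From dim ker(M − (-5)·I) = 4, there are exactly 4 Jordan blocks for λ = -5.
Step 2 — from the minimal polynomial, the factor (x + 5)^2 tells us the largest block for λ = -5 has size 2.
Step 3 — with total size 6, 4 blocks, and largest block 2, the block sizes (in nonincreasing order) are [2, 2, 1, 1].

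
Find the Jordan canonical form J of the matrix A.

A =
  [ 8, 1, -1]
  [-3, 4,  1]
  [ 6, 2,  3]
J_2(5) ⊕ J_1(5)

The characteristic polynomial is
  det(x·I − A) = x^3 - 15*x^2 + 75*x - 125 = (x - 5)^3

Eigenvalues and multiplicities (the geometric multiplicity of λ is n − rank(A − λI), which equals the number of Jordan blocks for λ):
  λ = 5: algebraic multiplicity = 3, geometric multiplicity = 2

Determining the block sizes for each eigenvalue:
  λ = 5: 2 blocks summing to 3 forces exactly one block of size 2 and the rest size 1 → block sizes [2, 1]

Assembling the blocks gives a Jordan form
J =
  [5, 1, 0]
  [0, 5, 0]
  [0, 0, 5]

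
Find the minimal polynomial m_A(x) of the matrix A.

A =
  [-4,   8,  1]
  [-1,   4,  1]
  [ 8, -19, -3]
x^3 + 3*x^2 + 3*x + 1

The characteristic polynomial is χ_A(x) = (x + 1)^3, so the eigenvalues are known. The minimal polynomial is
  m_A(x) = Π_λ (x − λ)^{k_λ}
where k_λ is the size of the *largest* Jordan block for λ (equivalently, the smallest k with (A − λI)^k v = 0 for every generalised eigenvector v of λ).

  λ = -1: largest Jordan block has size 3, contributing (x + 1)^3

So m_A(x) = (x + 1)^3 = x^3 + 3*x^2 + 3*x + 1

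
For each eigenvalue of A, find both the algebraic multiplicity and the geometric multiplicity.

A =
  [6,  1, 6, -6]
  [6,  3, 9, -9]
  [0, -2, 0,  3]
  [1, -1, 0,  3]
λ = 3: alg = 4, geom = 2

Step 1 — factor the characteristic polynomial to read off the algebraic multiplicities:
  χ_A(x) = (x - 3)^4

Step 2 — compute geometric multiplicities via the rank-nullity identity g(λ) = n − rank(A − λI):
  rank(A − (3)·I) = 2, so dim ker(A − (3)·I) = n − 2 = 2

Summary:
  λ = 3: algebraic multiplicity = 4, geometric multiplicity = 2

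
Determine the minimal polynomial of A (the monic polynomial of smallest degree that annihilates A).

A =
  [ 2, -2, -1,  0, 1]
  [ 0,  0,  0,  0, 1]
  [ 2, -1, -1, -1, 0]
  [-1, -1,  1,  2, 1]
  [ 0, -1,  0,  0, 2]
x^3 - 3*x^2 + 3*x - 1

The characteristic polynomial is χ_A(x) = (x - 1)^5, so the eigenvalues are known. The minimal polynomial is
  m_A(x) = Π_λ (x − λ)^{k_λ}
where k_λ is the size of the *largest* Jordan block for λ (equivalently, the smallest k with (A − λI)^k v = 0 for every generalised eigenvector v of λ).

  λ = 1: largest Jordan block has size 3, contributing (x − 1)^3

So m_A(x) = (x - 1)^3 = x^3 - 3*x^2 + 3*x - 1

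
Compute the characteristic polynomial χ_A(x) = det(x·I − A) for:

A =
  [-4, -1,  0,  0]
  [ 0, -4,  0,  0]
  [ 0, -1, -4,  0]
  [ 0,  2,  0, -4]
x^4 + 16*x^3 + 96*x^2 + 256*x + 256

Expanding det(x·I − A) (e.g. by cofactor expansion or by noting that A is similar to its Jordan form J, which has the same characteristic polynomial as A) gives
  χ_A(x) = x^4 + 16*x^3 + 96*x^2 + 256*x + 256
which factors as (x + 4)^4. The eigenvalues (with algebraic multiplicities) are λ = -4 with multiplicity 4.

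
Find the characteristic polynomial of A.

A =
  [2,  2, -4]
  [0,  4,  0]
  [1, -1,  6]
x^3 - 12*x^2 + 48*x - 64

Expanding det(x·I − A) (e.g. by cofactor expansion or by noting that A is similar to its Jordan form J, which has the same characteristic polynomial as A) gives
  χ_A(x) = x^3 - 12*x^2 + 48*x - 64
which factors as (x - 4)^3. The eigenvalues (with algebraic multiplicities) are λ = 4 with multiplicity 3.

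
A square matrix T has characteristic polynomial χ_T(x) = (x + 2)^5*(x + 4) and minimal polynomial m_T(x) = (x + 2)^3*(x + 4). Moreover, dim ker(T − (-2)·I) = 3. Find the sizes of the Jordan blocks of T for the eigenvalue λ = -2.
Block sizes for λ = -2: [3, 1, 1]

Step 1 — from the characteristic polynomial, algebraic multiplicity of λ = -2 is 5. From dim ker(T − (-2)·I) = 3, there are exactly 3 Jordan blocks for λ = -2.
Step 2 — from the minimal polynomial, the factor (x + 2)^3 tells us the largest block for λ = -2 has size 3.
Step 3 — with total size 5, 3 blocks, and largest block 3, the block sizes (in nonincreasing order) are [3, 1, 1].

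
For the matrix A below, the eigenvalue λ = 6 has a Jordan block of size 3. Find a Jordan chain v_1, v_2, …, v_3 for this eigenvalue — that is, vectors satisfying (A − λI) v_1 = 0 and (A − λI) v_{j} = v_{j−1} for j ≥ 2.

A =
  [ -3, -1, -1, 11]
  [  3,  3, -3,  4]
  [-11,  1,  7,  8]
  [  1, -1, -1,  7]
A Jordan chain for λ = 6 of length 3:
v_1 = (0, -1, 1, 0)ᵀ
v_2 = (-1, -3, 1, -1)ᵀ
v_3 = (0, 1, 0, 0)ᵀ

Let N = A − (6)·I. We want v_3 with N^3 v_3 = 0 but N^2 v_3 ≠ 0; then v_{j-1} := N · v_j for j = 3, …, 2.

Pick v_3 = (0, 1, 0, 0)ᵀ.
Then v_2 = N · v_3 = (-1, -3, 1, -1)ᵀ.
Then v_1 = N · v_2 = (0, -1, 1, 0)ᵀ.

Sanity check: (A − (6)·I) v_1 = (0, 0, 0, 0)ᵀ = 0. ✓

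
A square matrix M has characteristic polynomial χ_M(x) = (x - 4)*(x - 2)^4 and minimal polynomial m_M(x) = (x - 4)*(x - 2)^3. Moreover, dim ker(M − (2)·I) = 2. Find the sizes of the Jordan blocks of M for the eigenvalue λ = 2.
Block sizes for λ = 2: [3, 1]

Step 1 — from the characteristic polynomial, algebraic multiplicity of λ = 2 is 4. From dim ker(M − (2)·I) = 2, there are exactly 2 Jordan blocks for λ = 2.
Step 2 — from the minimal polynomial, the factor (x − 2)^3 tells us the largest block for λ = 2 has size 3.
Step 3 — with total size 4, 2 blocks, and largest block 3, the block sizes (in nonincreasing order) are [3, 1].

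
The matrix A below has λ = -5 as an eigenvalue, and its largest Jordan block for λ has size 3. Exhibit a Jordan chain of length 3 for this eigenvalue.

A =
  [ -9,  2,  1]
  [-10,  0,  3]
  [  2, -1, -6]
A Jordan chain for λ = -5 of length 3:
v_1 = (-2, -4, 0)ᵀ
v_2 = (-4, -10, 2)ᵀ
v_3 = (1, 0, 0)ᵀ

Let N = A − (-5)·I. We want v_3 with N^3 v_3 = 0 but N^2 v_3 ≠ 0; then v_{j-1} := N · v_j for j = 3, …, 2.

Pick v_3 = (1, 0, 0)ᵀ.
Then v_2 = N · v_3 = (-4, -10, 2)ᵀ.
Then v_1 = N · v_2 = (-2, -4, 0)ᵀ.

Sanity check: (A − (-5)·I) v_1 = (0, 0, 0)ᵀ = 0. ✓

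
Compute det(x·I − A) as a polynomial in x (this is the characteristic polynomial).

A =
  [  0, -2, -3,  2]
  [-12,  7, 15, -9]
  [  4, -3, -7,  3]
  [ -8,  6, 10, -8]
x^4 + 8*x^3 + 24*x^2 + 32*x + 16

Expanding det(x·I − A) (e.g. by cofactor expansion or by noting that A is similar to its Jordan form J, which has the same characteristic polynomial as A) gives
  χ_A(x) = x^4 + 8*x^3 + 24*x^2 + 32*x + 16
which factors as (x + 2)^4. The eigenvalues (with algebraic multiplicities) are λ = -2 with multiplicity 4.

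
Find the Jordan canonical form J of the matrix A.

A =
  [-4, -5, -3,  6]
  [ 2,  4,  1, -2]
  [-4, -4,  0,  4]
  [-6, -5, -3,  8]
J_3(2) ⊕ J_1(2)

The characteristic polynomial is
  det(x·I − A) = x^4 - 8*x^3 + 24*x^2 - 32*x + 16 = (x - 2)^4

Eigenvalues and multiplicities (the geometric multiplicity of λ is n − rank(A − λI), which equals the number of Jordan blocks for λ):
  λ = 2: algebraic multiplicity = 4, geometric multiplicity = 2

Determining the block sizes for each eigenvalue:
  λ = 2: with am = 4 and gm = 2, the partition is not yet determined (e.g. several partitions of 4 into 2 parts exist). Let N = A − (2)·I. Computing rank(N^1) = 2, rank(N^2) = 1, rank(N^3) = 0; the number of blocks of size ≥ j is rank(N^{j−1}) − rank(N^j), giving [2, 1, 1]. So we have 1 block(s) of size 3, 1 block(s) of size 1 → block sizes [3, 1]

Assembling the blocks gives a Jordan form
J =
  [2, 1, 0, 0]
  [0, 2, 1, 0]
  [0, 0, 2, 0]
  [0, 0, 0, 2]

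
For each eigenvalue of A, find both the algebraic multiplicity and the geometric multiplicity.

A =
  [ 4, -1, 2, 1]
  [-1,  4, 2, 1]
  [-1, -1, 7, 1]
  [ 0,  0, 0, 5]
λ = 5: alg = 4, geom = 3

Step 1 — factor the characteristic polynomial to read off the algebraic multiplicities:
  χ_A(x) = (x - 5)^4

Step 2 — compute geometric multiplicities via the rank-nullity identity g(λ) = n − rank(A − λI):
  rank(A − (5)·I) = 1, so dim ker(A − (5)·I) = n − 1 = 3

Summary:
  λ = 5: algebraic multiplicity = 4, geometric multiplicity = 3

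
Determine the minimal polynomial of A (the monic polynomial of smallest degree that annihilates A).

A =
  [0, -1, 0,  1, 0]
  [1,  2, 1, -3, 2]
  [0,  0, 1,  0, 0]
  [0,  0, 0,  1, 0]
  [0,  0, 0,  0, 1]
x^3 - 3*x^2 + 3*x - 1

The characteristic polynomial is χ_A(x) = (x - 1)^5, so the eigenvalues are known. The minimal polynomial is
  m_A(x) = Π_λ (x − λ)^{k_λ}
where k_λ is the size of the *largest* Jordan block for λ (equivalently, the smallest k with (A − λI)^k v = 0 for every generalised eigenvector v of λ).

  λ = 1: largest Jordan block has size 3, contributing (x − 1)^3

So m_A(x) = (x - 1)^3 = x^3 - 3*x^2 + 3*x - 1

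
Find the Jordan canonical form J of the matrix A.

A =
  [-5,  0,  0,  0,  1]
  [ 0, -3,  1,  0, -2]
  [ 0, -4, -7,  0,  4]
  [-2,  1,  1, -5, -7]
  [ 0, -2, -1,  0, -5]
J_3(-5) ⊕ J_2(-5)

The characteristic polynomial is
  det(x·I − A) = x^5 + 25*x^4 + 250*x^3 + 1250*x^2 + 3125*x + 3125 = (x + 5)^5

Eigenvalues and multiplicities (the geometric multiplicity of λ is n − rank(A − λI), which equals the number of Jordan blocks for λ):
  λ = -5: algebraic multiplicity = 5, geometric multiplicity = 2

Determining the block sizes for each eigenvalue:
  λ = -5: with am = 5 and gm = 2, the partition is not yet determined (e.g. several partitions of 5 into 2 parts exist). Let N = A − (-5)·I. Computing rank(N^1) = 3, rank(N^2) = 1, rank(N^3) = 0; the number of blocks of size ≥ j is rank(N^{j−1}) − rank(N^j), giving [2, 2, 1]. So we have 1 block(s) of size 3, 1 block(s) of size 2 → block sizes [3, 2]

Assembling the blocks gives a Jordan form
J =
  [-5,  1,  0,  0,  0]
  [ 0, -5,  1,  0,  0]
  [ 0,  0, -5,  0,  0]
  [ 0,  0,  0, -5,  1]
  [ 0,  0,  0,  0, -5]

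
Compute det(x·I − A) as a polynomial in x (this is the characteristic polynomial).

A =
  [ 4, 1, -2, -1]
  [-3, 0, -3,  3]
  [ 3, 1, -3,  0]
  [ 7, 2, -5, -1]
x^4

Expanding det(x·I − A) (e.g. by cofactor expansion or by noting that A is similar to its Jordan form J, which has the same characteristic polynomial as A) gives
  χ_A(x) = x^4
which factors as x^4. The eigenvalues (with algebraic multiplicities) are λ = 0 with multiplicity 4.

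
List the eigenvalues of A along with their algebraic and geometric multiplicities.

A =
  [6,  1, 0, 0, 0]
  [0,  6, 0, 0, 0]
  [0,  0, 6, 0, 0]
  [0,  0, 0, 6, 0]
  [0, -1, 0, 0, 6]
λ = 6: alg = 5, geom = 4

Step 1 — factor the characteristic polynomial to read off the algebraic multiplicities:
  χ_A(x) = (x - 6)^5

Step 2 — compute geometric multiplicities via the rank-nullity identity g(λ) = n − rank(A − λI):
  rank(A − (6)·I) = 1, so dim ker(A − (6)·I) = n − 1 = 4

Summary:
  λ = 6: algebraic multiplicity = 5, geometric multiplicity = 4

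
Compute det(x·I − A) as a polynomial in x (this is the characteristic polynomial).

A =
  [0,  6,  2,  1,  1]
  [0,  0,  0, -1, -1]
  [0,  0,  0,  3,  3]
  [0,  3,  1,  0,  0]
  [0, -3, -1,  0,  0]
x^5

Expanding det(x·I − A) (e.g. by cofactor expansion or by noting that A is similar to its Jordan form J, which has the same characteristic polynomial as A) gives
  χ_A(x) = x^5
which factors as x^5. The eigenvalues (with algebraic multiplicities) are λ = 0 with multiplicity 5.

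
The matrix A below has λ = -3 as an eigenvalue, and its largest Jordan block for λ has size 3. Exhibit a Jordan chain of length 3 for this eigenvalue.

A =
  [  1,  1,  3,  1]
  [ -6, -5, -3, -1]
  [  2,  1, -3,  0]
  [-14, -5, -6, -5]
A Jordan chain for λ = -3 of length 3:
v_1 = (2, -4, 2, -10)ᵀ
v_2 = (4, -6, 2, -14)ᵀ
v_3 = (1, 0, 0, 0)ᵀ

Let N = A − (-3)·I. We want v_3 with N^3 v_3 = 0 but N^2 v_3 ≠ 0; then v_{j-1} := N · v_j for j = 3, …, 2.

Pick v_3 = (1, 0, 0, 0)ᵀ.
Then v_2 = N · v_3 = (4, -6, 2, -14)ᵀ.
Then v_1 = N · v_2 = (2, -4, 2, -10)ᵀ.

Sanity check: (A − (-3)·I) v_1 = (0, 0, 0, 0)ᵀ = 0. ✓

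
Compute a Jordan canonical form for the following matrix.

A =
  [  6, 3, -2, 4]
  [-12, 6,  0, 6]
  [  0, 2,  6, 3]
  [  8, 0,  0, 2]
J_2(4) ⊕ J_2(6)

The characteristic polynomial is
  det(x·I − A) = x^4 - 20*x^3 + 148*x^2 - 480*x + 576 = (x - 6)^2*(x - 4)^2

Eigenvalues and multiplicities (the geometric multiplicity of λ is n − rank(A − λI), which equals the number of Jordan blocks for λ):
  λ = 4: algebraic multiplicity = 2, geometric multiplicity = 1
  λ = 6: algebraic multiplicity = 2, geometric multiplicity = 1

Determining the block sizes for each eigenvalue:
  λ = 4: one block (gm = 1), so the single block has size am = 2 → block sizes [2]
  λ = 6: one block (gm = 1), so the single block has size am = 2 → block sizes [2]

Assembling the blocks gives a Jordan form
J =
  [4, 1, 0, 0]
  [0, 4, 0, 0]
  [0, 0, 6, 1]
  [0, 0, 0, 6]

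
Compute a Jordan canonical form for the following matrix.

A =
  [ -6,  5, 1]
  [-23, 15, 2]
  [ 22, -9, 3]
J_3(4)

The characteristic polynomial is
  det(x·I − A) = x^3 - 12*x^2 + 48*x - 64 = (x - 4)^3

Eigenvalues and multiplicities (the geometric multiplicity of λ is n − rank(A − λI), which equals the number of Jordan blocks for λ):
  λ = 4: algebraic multiplicity = 3, geometric multiplicity = 1

Determining the block sizes for each eigenvalue:
  λ = 4: one block (gm = 1), so the single block has size am = 3 → block sizes [3]

Assembling the blocks gives a Jordan form
J =
  [4, 1, 0]
  [0, 4, 1]
  [0, 0, 4]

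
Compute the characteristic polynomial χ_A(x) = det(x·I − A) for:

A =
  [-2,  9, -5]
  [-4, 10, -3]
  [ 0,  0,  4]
x^3 - 12*x^2 + 48*x - 64

Expanding det(x·I − A) (e.g. by cofactor expansion or by noting that A is similar to its Jordan form J, which has the same characteristic polynomial as A) gives
  χ_A(x) = x^3 - 12*x^2 + 48*x - 64
which factors as (x - 4)^3. The eigenvalues (with algebraic multiplicities) are λ = 4 with multiplicity 3.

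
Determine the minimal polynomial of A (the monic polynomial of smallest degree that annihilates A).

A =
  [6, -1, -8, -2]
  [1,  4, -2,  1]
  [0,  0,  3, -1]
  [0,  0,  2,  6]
x^3 - 14*x^2 + 65*x - 100

The characteristic polynomial is χ_A(x) = (x - 5)^3*(x - 4), so the eigenvalues are known. The minimal polynomial is
  m_A(x) = Π_λ (x − λ)^{k_λ}
where k_λ is the size of the *largest* Jordan block for λ (equivalently, the smallest k with (A − λI)^k v = 0 for every generalised eigenvector v of λ).

  λ = 4: largest Jordan block has size 1, contributing (x − 4)
  λ = 5: largest Jordan block has size 2, contributing (x − 5)^2

So m_A(x) = (x - 5)^2*(x - 4) = x^3 - 14*x^2 + 65*x - 100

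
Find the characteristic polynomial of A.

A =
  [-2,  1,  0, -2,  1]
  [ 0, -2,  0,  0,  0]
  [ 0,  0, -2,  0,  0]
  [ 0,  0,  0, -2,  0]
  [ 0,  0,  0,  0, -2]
x^5 + 10*x^4 + 40*x^3 + 80*x^2 + 80*x + 32

Expanding det(x·I − A) (e.g. by cofactor expansion or by noting that A is similar to its Jordan form J, which has the same characteristic polynomial as A) gives
  χ_A(x) = x^5 + 10*x^4 + 40*x^3 + 80*x^2 + 80*x + 32
which factors as (x + 2)^5. The eigenvalues (with algebraic multiplicities) are λ = -2 with multiplicity 5.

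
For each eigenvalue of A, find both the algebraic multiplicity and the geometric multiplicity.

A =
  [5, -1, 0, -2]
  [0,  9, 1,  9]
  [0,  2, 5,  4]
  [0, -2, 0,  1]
λ = 5: alg = 4, geom = 2

Step 1 — factor the characteristic polynomial to read off the algebraic multiplicities:
  χ_A(x) = (x - 5)^4

Step 2 — compute geometric multiplicities via the rank-nullity identity g(λ) = n − rank(A − λI):
  rank(A − (5)·I) = 2, so dim ker(A − (5)·I) = n − 2 = 2

Summary:
  λ = 5: algebraic multiplicity = 4, geometric multiplicity = 2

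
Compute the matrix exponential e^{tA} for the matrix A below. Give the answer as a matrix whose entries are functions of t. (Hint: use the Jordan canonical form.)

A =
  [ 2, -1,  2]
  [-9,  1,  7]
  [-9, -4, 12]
e^{tA} =
  [-3*t*exp(5*t) + exp(5*t), -t^2*exp(5*t)/2 - t*exp(5*t), t^2*exp(5*t)/2 + 2*t*exp(5*t)]
  [-9*t*exp(5*t), -3*t^2*exp(5*t)/2 - 4*t*exp(5*t) + exp(5*t), 3*t^2*exp(5*t)/2 + 7*t*exp(5*t)]
  [-9*t*exp(5*t), -3*t^2*exp(5*t)/2 - 4*t*exp(5*t), 3*t^2*exp(5*t)/2 + 7*t*exp(5*t) + exp(5*t)]

Strategy: write A = P · J · P⁻¹ where J is a Jordan canonical form, so e^{tA} = P · e^{tJ} · P⁻¹, and e^{tJ} can be computed block-by-block.

A has Jordan form
J =
  [5, 1, 0]
  [0, 5, 1]
  [0, 0, 5]
(up to reordering of blocks).

Per-block formulas:
  For a 3×3 Jordan block J_3(5): exp(t · J_3(5)) = e^(5t)·(I + t·N + (t^2/2)·N^2), where N is the 3×3 nilpotent shift.

After assembling e^{tJ} and conjugating by P, we get:

e^{tA} =
  [-3*t*exp(5*t) + exp(5*t), -t^2*exp(5*t)/2 - t*exp(5*t), t^2*exp(5*t)/2 + 2*t*exp(5*t)]
  [-9*t*exp(5*t), -3*t^2*exp(5*t)/2 - 4*t*exp(5*t) + exp(5*t), 3*t^2*exp(5*t)/2 + 7*t*exp(5*t)]
  [-9*t*exp(5*t), -3*t^2*exp(5*t)/2 - 4*t*exp(5*t), 3*t^2*exp(5*t)/2 + 7*t*exp(5*t) + exp(5*t)]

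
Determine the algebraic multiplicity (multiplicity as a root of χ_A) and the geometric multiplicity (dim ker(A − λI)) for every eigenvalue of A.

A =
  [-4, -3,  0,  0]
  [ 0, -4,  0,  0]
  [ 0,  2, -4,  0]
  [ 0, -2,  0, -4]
λ = -4: alg = 4, geom = 3

Step 1 — factor the characteristic polynomial to read off the algebraic multiplicities:
  χ_A(x) = (x + 4)^4

Step 2 — compute geometric multiplicities via the rank-nullity identity g(λ) = n − rank(A − λI):
  rank(A − (-4)·I) = 1, so dim ker(A − (-4)·I) = n − 1 = 3

Summary:
  λ = -4: algebraic multiplicity = 4, geometric multiplicity = 3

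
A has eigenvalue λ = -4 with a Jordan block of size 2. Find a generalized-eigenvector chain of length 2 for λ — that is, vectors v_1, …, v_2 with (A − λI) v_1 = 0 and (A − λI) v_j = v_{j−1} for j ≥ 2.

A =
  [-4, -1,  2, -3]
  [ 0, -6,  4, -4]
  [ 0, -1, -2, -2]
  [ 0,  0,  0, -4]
A Jordan chain for λ = -4 of length 2:
v_1 = (-1, -2, -1, 0)ᵀ
v_2 = (0, 1, 0, 0)ᵀ

Let N = A − (-4)·I. We want v_2 with N^2 v_2 = 0 but N^1 v_2 ≠ 0; then v_{j-1} := N · v_j for j = 2, …, 2.

Pick v_2 = (0, 1, 0, 0)ᵀ.
Then v_1 = N · v_2 = (-1, -2, -1, 0)ᵀ.

Sanity check: (A − (-4)·I) v_1 = (0, 0, 0, 0)ᵀ = 0. ✓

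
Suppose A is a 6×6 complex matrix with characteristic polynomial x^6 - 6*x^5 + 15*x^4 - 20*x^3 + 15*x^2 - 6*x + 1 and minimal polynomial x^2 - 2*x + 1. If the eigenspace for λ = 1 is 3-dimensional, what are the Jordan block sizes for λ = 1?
Block sizes for λ = 1: [2, 2, 2]

Step 1 — from the characteristic polynomial, algebraic multiplicity of λ = 1 is 6. From dim ker(A − (1)·I) = 3, there are exactly 3 Jordan blocks for λ = 1.
Step 2 — from the minimal polynomial, the factor (x − 1)^2 tells us the largest block for λ = 1 has size 2.
Step 3 — with total size 6, 3 blocks, and largest block 2, the block sizes (in nonincreasing order) are [2, 2, 2].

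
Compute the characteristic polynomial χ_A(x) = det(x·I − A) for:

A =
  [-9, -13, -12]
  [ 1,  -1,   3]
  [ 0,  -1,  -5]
x^3 + 15*x^2 + 75*x + 125

Expanding det(x·I − A) (e.g. by cofactor expansion or by noting that A is similar to its Jordan form J, which has the same characteristic polynomial as A) gives
  χ_A(x) = x^3 + 15*x^2 + 75*x + 125
which factors as (x + 5)^3. The eigenvalues (with algebraic multiplicities) are λ = -5 with multiplicity 3.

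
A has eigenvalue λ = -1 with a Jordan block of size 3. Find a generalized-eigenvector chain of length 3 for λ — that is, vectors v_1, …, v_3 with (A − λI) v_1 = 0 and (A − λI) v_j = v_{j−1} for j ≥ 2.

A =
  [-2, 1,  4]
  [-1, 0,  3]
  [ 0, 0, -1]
A Jordan chain for λ = -1 of length 3:
v_1 = (-1, -1, 0)ᵀ
v_2 = (4, 3, 0)ᵀ
v_3 = (0, 0, 1)ᵀ

Let N = A − (-1)·I. We want v_3 with N^3 v_3 = 0 but N^2 v_3 ≠ 0; then v_{j-1} := N · v_j for j = 3, …, 2.

Pick v_3 = (0, 0, 1)ᵀ.
Then v_2 = N · v_3 = (4, 3, 0)ᵀ.
Then v_1 = N · v_2 = (-1, -1, 0)ᵀ.

Sanity check: (A − (-1)·I) v_1 = (0, 0, 0)ᵀ = 0. ✓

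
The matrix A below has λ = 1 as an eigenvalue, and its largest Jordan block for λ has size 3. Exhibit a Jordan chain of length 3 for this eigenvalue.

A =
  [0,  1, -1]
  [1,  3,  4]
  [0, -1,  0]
A Jordan chain for λ = 1 of length 3:
v_1 = (2, 1, -1)ᵀ
v_2 = (-1, 1, 0)ᵀ
v_3 = (1, 0, 0)ᵀ

Let N = A − (1)·I. We want v_3 with N^3 v_3 = 0 but N^2 v_3 ≠ 0; then v_{j-1} := N · v_j for j = 3, …, 2.

Pick v_3 = (1, 0, 0)ᵀ.
Then v_2 = N · v_3 = (-1, 1, 0)ᵀ.
Then v_1 = N · v_2 = (2, 1, -1)ᵀ.

Sanity check: (A − (1)·I) v_1 = (0, 0, 0)ᵀ = 0. ✓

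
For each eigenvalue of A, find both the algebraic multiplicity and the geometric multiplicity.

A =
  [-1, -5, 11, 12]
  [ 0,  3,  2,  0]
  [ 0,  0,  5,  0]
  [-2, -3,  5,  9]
λ = 3: alg = 2, geom = 1; λ = 5: alg = 2, geom = 2

Step 1 — factor the characteristic polynomial to read off the algebraic multiplicities:
  χ_A(x) = (x - 5)^2*(x - 3)^2

Step 2 — compute geometric multiplicities via the rank-nullity identity g(λ) = n − rank(A − λI):
  rank(A − (3)·I) = 3, so dim ker(A − (3)·I) = n − 3 = 1
  rank(A − (5)·I) = 2, so dim ker(A − (5)·I) = n − 2 = 2

Summary:
  λ = 3: algebraic multiplicity = 2, geometric multiplicity = 1
  λ = 5: algebraic multiplicity = 2, geometric multiplicity = 2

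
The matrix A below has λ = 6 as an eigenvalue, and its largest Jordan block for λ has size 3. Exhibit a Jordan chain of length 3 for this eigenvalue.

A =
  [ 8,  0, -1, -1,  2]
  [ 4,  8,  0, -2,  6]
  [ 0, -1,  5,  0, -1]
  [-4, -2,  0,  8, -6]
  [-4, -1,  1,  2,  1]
A Jordan chain for λ = 6 of length 3:
v_1 = (1, 2, 0, -2, -2)ᵀ
v_2 = (0, 2, -1, -2, -1)ᵀ
v_3 = (0, 1, 0, 0, 0)ᵀ

Let N = A − (6)·I. We want v_3 with N^3 v_3 = 0 but N^2 v_3 ≠ 0; then v_{j-1} := N · v_j for j = 3, …, 2.

Pick v_3 = (0, 1, 0, 0, 0)ᵀ.
Then v_2 = N · v_3 = (0, 2, -1, -2, -1)ᵀ.
Then v_1 = N · v_2 = (1, 2, 0, -2, -2)ᵀ.

Sanity check: (A − (6)·I) v_1 = (0, 0, 0, 0, 0)ᵀ = 0. ✓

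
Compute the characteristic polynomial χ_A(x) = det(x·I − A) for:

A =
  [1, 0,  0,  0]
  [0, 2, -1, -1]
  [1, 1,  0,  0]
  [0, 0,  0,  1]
x^4 - 4*x^3 + 6*x^2 - 4*x + 1

Expanding det(x·I − A) (e.g. by cofactor expansion or by noting that A is similar to its Jordan form J, which has the same characteristic polynomial as A) gives
  χ_A(x) = x^4 - 4*x^3 + 6*x^2 - 4*x + 1
which factors as (x - 1)^4. The eigenvalues (with algebraic multiplicities) are λ = 1 with multiplicity 4.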